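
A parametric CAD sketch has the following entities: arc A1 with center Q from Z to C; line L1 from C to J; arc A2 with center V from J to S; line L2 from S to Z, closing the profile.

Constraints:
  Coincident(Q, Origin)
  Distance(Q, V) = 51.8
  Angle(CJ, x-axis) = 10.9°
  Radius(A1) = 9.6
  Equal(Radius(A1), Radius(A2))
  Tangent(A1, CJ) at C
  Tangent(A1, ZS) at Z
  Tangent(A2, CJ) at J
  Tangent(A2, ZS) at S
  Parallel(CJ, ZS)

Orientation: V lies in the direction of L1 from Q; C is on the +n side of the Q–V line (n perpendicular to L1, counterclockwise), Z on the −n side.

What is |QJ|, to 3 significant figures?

52.7

Tangency of A1 to both parallel lines with radius 9.6 puts C and Z at Q ± 9.6·n: C = (-1.82, 9.43), Z = (1.82, -9.43). Equal radii place J and S the same way about V: J = V + 9.6·n = (49.1, 19.2), S = V − 9.6·n = (52.7, 0.368). Then |QJ| = |J − Q| = 52.7.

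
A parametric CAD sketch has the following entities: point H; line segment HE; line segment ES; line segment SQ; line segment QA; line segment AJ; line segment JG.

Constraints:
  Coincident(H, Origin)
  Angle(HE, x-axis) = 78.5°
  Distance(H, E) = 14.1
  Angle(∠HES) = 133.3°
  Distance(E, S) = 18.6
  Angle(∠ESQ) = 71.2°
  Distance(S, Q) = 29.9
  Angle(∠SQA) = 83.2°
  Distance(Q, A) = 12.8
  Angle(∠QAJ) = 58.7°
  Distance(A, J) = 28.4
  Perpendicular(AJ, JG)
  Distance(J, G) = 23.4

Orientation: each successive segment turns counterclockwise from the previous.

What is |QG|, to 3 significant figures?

25.1

H is at the origin; HE runs at 78.5° with length 14.1, so E = (2.81, 13.8). ∠HES = 133.3° gives ES at 125° from the x-axis; with |ES| = 18.6, S = (-7.91, 29.0). ∠ESQ = 71.2° gives SQ at -126° from the x-axis; with |SQ| = 29.9, Q = (-25.5, 4.83). ∠SQA = 83.2° gives QA at -29.2° from the x-axis; with |QA| = 12.8, A = (-14.3, -1.42). ∠QAJ = 58.7° gives AJ at 92.1° from the x-axis; with |AJ| = 28.4, J = (-15.4, 27.0). The perpendicularity gives JG at right angles to AJ, so JG runs at -178°; with |JG| = 23.4, G = (-38.7, 26.1). Then |QG| = |G − Q| = 25.1.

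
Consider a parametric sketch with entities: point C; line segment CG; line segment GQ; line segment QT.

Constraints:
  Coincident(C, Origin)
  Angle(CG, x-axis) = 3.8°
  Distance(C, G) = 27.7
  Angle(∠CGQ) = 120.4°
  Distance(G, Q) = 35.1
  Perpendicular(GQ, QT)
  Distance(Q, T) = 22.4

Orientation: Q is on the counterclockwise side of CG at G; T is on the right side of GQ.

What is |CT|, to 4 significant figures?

67.49

∠CGQ = 120.4°, so GQ runs at 3.8° + (180° − 120.4°) = 63.40° from the x-axis; with |GQ| = 35.1, Q = G + 35.1·(cos 63.40°, sin 63.40°) = (43.36, 33.22). The perpendicularity gives QT at right angles to GQ; with |QT| = 22.4 on the right of GQ, T = Q + 22.4·(0.8942, -0.4478) = (63.38, 23.19). Then |CT| = |T − C| = 67.49.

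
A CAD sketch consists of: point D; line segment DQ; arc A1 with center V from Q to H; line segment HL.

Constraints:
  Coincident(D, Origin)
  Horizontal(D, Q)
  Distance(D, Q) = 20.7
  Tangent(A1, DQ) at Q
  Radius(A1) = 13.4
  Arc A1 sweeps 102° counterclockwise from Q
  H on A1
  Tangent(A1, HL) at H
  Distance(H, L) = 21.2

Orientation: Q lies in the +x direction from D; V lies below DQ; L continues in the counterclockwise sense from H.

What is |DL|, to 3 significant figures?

38.8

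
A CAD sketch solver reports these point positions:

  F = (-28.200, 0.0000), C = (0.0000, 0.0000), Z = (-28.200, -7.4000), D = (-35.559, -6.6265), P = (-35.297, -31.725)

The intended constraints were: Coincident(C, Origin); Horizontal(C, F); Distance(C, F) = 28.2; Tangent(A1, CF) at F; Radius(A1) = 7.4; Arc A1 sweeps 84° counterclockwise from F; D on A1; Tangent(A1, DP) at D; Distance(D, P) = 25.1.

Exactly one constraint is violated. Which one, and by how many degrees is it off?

Tangent(A1, DP) at D — off by 6.60°.

C = (0.00, 0.00) ✓; C.y = 0.00, F.y = 0.00 ✓; |CF| = 28.20 ✓; ∠(ZF, FC) = 90.00° ✓; |ZF| = 7.400 ✓; bearing(Z→D) − bearing(Z→F) = 84.00° ✓; |ZD| = 7.400 ✓; ∠(ZD, DP) = 83.40° ✗; |DP| = 25.10 ✓.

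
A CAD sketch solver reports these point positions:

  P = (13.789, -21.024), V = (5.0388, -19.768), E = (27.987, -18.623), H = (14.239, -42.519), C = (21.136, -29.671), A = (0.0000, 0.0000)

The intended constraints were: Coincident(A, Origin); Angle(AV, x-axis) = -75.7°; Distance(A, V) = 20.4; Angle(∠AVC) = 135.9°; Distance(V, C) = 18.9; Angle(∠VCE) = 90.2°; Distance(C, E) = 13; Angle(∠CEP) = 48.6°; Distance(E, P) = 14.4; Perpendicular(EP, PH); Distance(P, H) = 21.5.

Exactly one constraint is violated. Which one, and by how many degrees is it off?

Perpendicular(EP, PH) — off by 8.40°.

A = (0.00, 0.00) ✓; AV at -75.70° ✓; |AV| = 20.40 ✓; ∠AVC = 135.9° ✓; |VC| = 18.90 ✓; ∠VCE = 90.20° ✓; |CE| = 13.00 ✓; ∠CEP = 48.60° ✓; |EP| = 14.40 ✓; ∠(EP, PH) = 81.60° ✗; |PH| = 21.50 ✓.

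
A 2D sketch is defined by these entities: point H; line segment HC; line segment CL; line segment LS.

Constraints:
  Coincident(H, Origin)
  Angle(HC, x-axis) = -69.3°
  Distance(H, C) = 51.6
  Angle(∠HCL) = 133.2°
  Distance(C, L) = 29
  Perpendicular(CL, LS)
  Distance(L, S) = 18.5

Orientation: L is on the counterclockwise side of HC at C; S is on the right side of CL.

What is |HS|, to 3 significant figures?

85.4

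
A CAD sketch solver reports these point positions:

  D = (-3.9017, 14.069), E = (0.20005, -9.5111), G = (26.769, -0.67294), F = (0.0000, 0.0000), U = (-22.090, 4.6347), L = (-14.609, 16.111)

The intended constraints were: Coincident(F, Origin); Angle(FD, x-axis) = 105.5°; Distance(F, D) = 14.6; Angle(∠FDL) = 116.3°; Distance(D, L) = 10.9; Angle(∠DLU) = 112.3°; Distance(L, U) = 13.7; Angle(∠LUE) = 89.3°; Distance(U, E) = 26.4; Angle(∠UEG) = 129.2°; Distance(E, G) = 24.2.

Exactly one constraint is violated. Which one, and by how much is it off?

Distance(E, G) = 24.2 — off by 3.80.

F = (0.00, 0.00) ✓; FD at 105.5° ✓; |FD| = 14.60 ✓; ∠FDL = 116.3° ✓; |DL| = 10.90 ✓; ∠DLU = 112.3° ✓; |LU| = 13.70 ✓; ∠LUE = 89.30° ✓; |UE| = 26.40 ✓; ∠UEG = 129.2° ✓; |EG| = 28.00 ✗.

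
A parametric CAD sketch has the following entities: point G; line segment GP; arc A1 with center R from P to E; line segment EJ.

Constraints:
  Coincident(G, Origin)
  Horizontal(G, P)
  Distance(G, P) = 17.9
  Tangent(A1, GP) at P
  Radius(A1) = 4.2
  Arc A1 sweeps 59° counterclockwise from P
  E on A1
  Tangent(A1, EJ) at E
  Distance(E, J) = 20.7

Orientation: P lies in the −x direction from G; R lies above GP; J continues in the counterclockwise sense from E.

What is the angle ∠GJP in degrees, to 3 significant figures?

46.2°

G is at the origin; G and P share the same y with |GP| = 17.9 and P on the −x side, so P = (-17.9, 0.00). Tangency of A1 to GP means the radius RP is perpendicular to GP, so R = P + (0, 4.2) = (-17.9, 4.20). On A1, P sits at bearing -90° from R; a 59° counterclockwise sweep puts E at bearing -31°, so E = R + 4.2·(cos -31°, sin -31°) = (-14.3, 2.04). A1 meets EJ tangentially, so RE is at right angles to EJ, so EJ runs along (−sin -31°, cos -31°); with |EJ| = 20.7, J = (-3.64, 19.8). Then cos ∠GJP = JG·JP / (|JG||JP|), giving 46.2°.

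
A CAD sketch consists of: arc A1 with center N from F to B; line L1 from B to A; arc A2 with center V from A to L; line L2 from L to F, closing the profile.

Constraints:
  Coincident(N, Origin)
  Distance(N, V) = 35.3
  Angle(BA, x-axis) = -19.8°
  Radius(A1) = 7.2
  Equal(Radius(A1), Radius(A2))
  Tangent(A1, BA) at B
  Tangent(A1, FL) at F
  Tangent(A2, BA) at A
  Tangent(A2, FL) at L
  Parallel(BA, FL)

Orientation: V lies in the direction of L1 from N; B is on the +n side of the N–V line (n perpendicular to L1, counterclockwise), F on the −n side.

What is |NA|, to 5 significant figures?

36.027

The slot axis is L1's direction at -19.8°, so u = (cos -19.8°, sin -19.8°) = (0.94088, -0.33874) and n = (−sin -19.8°, cos -19.8°) = (0.33874, 0.94088). N is at the origin and V lies 35.3 along u from N, so V = 35.3·u = (33.213, -11.957). Tangency of A1 to both parallel lines with radius 7.2 puts B and F at N ± 7.2·n: B = (2.4389, 6.7743), F = (-2.4389, -6.7743). Equal radii place A and L the same way about V: A = V + 7.2·n = (35.652, -5.1831), L = V − 7.2·n = (30.774, -18.732). Then |NA| = |A − N| = 36.027.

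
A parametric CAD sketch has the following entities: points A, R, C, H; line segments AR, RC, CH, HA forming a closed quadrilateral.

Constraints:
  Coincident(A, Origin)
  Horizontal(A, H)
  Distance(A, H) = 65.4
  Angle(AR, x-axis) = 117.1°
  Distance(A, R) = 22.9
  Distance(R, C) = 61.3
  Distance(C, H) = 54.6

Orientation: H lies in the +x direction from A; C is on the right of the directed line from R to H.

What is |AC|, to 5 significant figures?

38.489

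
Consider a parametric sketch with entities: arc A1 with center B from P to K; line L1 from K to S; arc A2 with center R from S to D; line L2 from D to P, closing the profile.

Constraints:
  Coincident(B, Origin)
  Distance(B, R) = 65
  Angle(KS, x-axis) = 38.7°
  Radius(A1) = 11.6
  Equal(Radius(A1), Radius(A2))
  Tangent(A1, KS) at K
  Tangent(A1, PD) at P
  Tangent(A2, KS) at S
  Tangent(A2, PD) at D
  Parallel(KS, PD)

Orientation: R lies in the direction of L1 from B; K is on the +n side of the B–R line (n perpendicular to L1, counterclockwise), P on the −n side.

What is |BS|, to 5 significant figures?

66.027

The slot axis is L1's direction at 38.7°, so u = (cos 38.7°, sin 38.7°) = (0.78043, 0.62524) and n = (−sin 38.7°, cos 38.7°) = (-0.62524, 0.78043). B is at the origin and R lies 65.0 along u from B, so R = 65.0·u = (50.728, 40.641). Tangency of A1 to both parallel lines with radius 11.6 puts K and P at B ± 11.6·n: K = (-7.2528, 9.0530), P = (7.2528, -9.0530). Equal radii place S and D the same way about R: S = R + 11.6·n = (43.475, 49.694), D = R − 11.6·n = (57.981, 31.588). Then |BS| = |S − B| = 66.027.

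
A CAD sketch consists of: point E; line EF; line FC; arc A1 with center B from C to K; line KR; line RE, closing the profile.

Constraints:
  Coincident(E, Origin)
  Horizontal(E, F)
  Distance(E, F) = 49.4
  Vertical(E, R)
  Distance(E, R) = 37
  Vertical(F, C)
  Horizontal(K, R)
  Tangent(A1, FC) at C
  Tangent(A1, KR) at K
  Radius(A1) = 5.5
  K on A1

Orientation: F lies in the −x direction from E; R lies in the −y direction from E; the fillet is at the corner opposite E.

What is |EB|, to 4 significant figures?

54.03

E is at the origin; EF is horizontal with |EF| = 49.4 and F on the −x side, so F = (-49.40, 0.000). E and R share the same x with |ER| = 37.0 and R on the −y side, so R = (0.000, -37.00). The virtual corner opposite E is at (-49.40, -37.00). Tangency of A1 to FC means the radius BC is perpendicular to FC and the tangent condition forces BK to be normal to KR, with radius 5.5, so the center B sits 5.5 in from both sides at B = (-43.90, -31.50). Then |EB| = |B − E| = 54.03.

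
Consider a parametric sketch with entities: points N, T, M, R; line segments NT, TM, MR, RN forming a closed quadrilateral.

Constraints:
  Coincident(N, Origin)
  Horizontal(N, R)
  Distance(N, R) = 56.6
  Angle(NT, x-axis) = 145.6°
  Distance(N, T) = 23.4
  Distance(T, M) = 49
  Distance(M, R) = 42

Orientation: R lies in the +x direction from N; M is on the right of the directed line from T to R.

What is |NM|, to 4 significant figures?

25.77

N is at the origin; N and R share the same y with |NR| = 56.6 and R in +x, so R = (56.6, 0). NT runs at 145.6° with |NT| = 23.4, so T = (-19.31, 13.22). M is determined by |TM| = 49.0 and |MR| = 42.0 together: it lies at the intersection of circle(T, 49.0) and circle(R, 42.0). With |TR| = 77.05, the foot of the radical line on TR is 42.66 from T and the perpendicular offset is √(49.0² − 42.66²) = 24.11. Taking the right-of-TR solution: M = (18.58, -17.85).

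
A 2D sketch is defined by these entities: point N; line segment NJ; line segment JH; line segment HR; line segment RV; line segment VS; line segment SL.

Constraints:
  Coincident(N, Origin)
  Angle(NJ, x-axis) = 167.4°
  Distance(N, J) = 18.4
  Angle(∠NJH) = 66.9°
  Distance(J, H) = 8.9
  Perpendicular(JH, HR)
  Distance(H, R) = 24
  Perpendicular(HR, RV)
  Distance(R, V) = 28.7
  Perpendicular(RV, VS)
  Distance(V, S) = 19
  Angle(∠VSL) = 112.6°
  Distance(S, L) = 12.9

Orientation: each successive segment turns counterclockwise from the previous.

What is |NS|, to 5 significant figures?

29.533

HR ⟂ RV, so RV runs at 100.50°; with |RV| = 28.7, V = (2.0330, 27.856). The perpendicularity gives VS at right angles to RV, so VS runs at -169.50°; with |VS| = 19.0, S = (-16.649, 24.393). Then |NS| = |S − N| = 29.533.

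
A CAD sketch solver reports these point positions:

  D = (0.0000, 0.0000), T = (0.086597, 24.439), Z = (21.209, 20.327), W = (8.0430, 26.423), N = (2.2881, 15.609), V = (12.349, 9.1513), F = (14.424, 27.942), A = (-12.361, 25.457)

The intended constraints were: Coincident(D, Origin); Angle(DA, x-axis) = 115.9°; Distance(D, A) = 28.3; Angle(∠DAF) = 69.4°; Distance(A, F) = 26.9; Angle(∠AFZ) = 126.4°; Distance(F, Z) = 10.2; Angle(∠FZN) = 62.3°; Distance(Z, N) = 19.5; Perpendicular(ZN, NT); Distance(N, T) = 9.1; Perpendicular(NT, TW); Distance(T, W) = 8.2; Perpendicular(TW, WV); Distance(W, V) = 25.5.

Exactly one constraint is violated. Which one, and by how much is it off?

Distance(W, V) = 25.5 — off by 7.70.

D = (0.00, 0.00) ✓; DA at 115.9° ✓; |DA| = 28.30 ✓; ∠DAF = 69.40° ✓; |AF| = 26.90 ✓; ∠AFZ = 126.4° ✓; |FZ| = 10.20 ✓; ∠FZN = 62.30° ✓; |ZN| = 19.50 ✓; ∠(ZN, NT) = 90.00° ✓; |NT| = 9.100 ✓; ∠(NT, TW) = 90.00° ✓; |TW| = 8.200 ✓; ∠(TW, WV) = 90.00° ✓; |WV| = 17.80 ✗.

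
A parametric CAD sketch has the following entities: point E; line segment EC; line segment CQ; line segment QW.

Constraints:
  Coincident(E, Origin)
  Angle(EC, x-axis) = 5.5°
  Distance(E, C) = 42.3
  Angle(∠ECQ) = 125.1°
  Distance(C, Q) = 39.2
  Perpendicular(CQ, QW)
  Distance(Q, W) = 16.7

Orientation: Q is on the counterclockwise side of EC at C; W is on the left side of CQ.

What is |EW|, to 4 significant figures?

66.00

∠ECQ = 125.1°, so CQ runs at 5.5° + (180° − 125.1°) = 60.40° from the x-axis; with |CQ| = 39.2, Q = C + 39.2·(cos 60.40°, sin 60.40°) = (61.47, 38.14). CQ is perpendicular to QW; with |QW| = 16.7 on the left of CQ, W = Q + 16.7·(-0.8695, 0.4939) = (46.95, 46.39). Then |EW| = |W − E| = 66.00.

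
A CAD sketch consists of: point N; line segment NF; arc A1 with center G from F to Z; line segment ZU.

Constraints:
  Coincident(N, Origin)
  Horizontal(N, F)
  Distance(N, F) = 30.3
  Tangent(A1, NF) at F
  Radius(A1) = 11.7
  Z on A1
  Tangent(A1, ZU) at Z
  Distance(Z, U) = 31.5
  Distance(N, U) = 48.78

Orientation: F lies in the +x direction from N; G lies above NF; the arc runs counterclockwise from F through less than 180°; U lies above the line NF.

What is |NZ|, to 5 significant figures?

43.877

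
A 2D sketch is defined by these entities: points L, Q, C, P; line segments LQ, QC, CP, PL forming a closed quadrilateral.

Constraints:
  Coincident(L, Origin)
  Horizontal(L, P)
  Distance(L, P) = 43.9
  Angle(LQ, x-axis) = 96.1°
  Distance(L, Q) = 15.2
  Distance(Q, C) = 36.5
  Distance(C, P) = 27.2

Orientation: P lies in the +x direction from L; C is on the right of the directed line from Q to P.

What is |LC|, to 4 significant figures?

24.79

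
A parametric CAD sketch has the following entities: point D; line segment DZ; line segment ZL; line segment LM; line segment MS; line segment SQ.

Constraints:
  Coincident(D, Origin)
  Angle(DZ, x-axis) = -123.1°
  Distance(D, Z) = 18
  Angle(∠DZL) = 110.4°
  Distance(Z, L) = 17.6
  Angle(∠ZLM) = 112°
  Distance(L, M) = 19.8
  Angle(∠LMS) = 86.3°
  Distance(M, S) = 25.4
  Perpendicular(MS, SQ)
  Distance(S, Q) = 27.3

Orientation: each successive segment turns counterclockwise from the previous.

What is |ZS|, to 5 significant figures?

26.349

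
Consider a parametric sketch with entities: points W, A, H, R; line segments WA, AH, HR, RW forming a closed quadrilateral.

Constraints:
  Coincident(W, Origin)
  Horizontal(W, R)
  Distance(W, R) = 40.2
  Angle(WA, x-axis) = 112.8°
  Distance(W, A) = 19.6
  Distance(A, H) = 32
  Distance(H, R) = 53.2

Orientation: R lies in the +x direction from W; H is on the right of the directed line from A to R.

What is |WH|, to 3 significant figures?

17.7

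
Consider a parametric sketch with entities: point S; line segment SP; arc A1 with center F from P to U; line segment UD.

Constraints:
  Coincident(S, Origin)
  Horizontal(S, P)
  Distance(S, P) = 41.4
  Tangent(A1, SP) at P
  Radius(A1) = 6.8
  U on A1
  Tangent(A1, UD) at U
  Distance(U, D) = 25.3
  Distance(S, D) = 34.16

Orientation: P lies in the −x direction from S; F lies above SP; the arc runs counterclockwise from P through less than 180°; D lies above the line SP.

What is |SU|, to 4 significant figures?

35.67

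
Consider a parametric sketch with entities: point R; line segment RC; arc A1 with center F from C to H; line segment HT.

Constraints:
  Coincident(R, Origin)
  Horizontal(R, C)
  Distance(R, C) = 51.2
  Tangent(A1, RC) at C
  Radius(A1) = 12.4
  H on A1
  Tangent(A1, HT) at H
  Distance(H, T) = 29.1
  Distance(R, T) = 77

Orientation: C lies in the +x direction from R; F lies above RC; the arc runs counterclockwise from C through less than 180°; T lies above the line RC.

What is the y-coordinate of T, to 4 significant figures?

40.68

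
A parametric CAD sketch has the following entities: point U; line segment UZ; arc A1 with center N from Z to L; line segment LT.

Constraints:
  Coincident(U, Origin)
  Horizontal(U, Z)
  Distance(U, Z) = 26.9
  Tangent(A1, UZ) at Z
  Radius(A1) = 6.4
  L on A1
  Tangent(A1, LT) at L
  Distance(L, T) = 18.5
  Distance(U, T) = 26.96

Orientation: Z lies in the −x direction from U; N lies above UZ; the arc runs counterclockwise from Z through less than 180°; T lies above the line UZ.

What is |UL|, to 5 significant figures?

21.269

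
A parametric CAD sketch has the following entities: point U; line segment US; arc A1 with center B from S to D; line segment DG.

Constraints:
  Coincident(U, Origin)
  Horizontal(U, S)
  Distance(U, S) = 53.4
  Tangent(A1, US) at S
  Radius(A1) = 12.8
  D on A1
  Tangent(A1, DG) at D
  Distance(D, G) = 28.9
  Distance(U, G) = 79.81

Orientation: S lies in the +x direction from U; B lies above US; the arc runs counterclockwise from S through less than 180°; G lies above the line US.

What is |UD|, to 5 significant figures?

67.155

Checks: |US| = 53.40 ✓; |BD| = 12.80 ✓; ∠(BD, DG) = 90.00° ✓; |DG| = 28.90 ✓; |UG| = 79.81 ✓.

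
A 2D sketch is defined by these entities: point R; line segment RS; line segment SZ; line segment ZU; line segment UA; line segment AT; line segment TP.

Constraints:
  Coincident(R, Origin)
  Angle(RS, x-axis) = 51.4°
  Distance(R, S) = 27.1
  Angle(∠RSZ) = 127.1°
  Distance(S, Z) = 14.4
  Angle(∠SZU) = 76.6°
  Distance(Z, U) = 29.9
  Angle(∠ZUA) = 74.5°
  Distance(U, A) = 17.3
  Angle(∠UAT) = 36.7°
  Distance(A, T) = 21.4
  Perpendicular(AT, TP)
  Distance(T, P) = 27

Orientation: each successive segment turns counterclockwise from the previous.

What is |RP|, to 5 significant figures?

40.643

R is at the origin; RS runs at 51.4° with length 27.1, so S = (16.907, 21.179). ∠RSZ = 127.1° gives SZ at 104.30° from the x-axis; with |SZ| = 14.4, Z = (13.350, 35.133). ∠SZU = 76.6° gives ZU at -152.30° from the x-axis; with |ZU| = 29.9, U = (-13.123, 21.234). ∠ZUA = 74.5° gives UA at -46.800° from the x-axis; with |UA| = 17.3, A = (-1.2803, 8.6231). ∠UAT = 36.7° gives AT at 96.500° from the x-axis; with |AT| = 21.4, T = (-3.7028, 29.886). The perpendicularity gives TP at right angles to AT, so TP runs at -173.50°; with |TP| = 27.0, P = (-30.529, 26.829). Then |RP| = |P − R| = 40.643.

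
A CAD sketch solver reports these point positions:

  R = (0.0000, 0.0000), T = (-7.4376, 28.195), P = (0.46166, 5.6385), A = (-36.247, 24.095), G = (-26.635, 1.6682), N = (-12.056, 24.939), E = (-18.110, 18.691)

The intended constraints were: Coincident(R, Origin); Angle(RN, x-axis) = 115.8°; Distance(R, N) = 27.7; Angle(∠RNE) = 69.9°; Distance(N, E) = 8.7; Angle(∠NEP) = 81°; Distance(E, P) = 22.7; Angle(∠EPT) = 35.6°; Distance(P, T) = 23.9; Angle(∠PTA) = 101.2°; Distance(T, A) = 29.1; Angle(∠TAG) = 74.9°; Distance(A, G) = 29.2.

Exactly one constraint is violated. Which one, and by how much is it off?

Distance(A, G) = 29.2 — off by 4.80.

R = (0.00, 0.00) ✓; RN at 115.8° ✓; |RN| = 27.70 ✓; ∠RNE = 69.90° ✓; |NE| = 8.700 ✓; ∠NEP = 81.00° ✓; |EP| = 22.70 ✓; ∠EPT = 35.60° ✓; |PT| = 23.90 ✓; ∠PTA = 101.2° ✓; |TA| = 29.10 ✓; ∠TAG = 74.90° ✓; |AG| = 24.40 ✗.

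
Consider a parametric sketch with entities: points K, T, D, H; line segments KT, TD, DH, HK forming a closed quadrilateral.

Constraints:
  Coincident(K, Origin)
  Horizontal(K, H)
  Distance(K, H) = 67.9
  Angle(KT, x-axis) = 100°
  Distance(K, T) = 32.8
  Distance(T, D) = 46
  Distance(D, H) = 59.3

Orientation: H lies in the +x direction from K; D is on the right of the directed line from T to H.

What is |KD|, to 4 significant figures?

14.68

K is at the origin; KH is horizontal with |KH| = 67.9 and H in +x, so H = (67.9, 0). KT runs at 100.0° with |KT| = 32.8, so T = (-5.696, 32.30). D is determined by |TD| = 46.0 and |DH| = 59.3 together: it lies at the intersection of circle(T, 46.0) and circle(H, 59.3). With |TH| = 80.37, the foot of the radical line on TH is 31.47 from T and the perpendicular offset is √(46.0² − 31.47²) = 33.55. Taking the right-of-TH solution: D = (9.642, -11.07).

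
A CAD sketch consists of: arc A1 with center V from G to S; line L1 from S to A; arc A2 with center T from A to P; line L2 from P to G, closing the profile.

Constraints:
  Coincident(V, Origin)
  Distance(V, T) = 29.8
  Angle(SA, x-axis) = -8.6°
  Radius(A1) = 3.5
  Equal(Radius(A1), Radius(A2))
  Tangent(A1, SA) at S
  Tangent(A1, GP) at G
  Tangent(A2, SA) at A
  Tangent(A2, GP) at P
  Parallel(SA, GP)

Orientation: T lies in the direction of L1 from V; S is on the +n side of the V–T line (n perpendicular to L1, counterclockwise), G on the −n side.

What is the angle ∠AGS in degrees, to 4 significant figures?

76.78°

Tangency of A1 to both parallel lines with radius 3.5 puts S and G at V ± 3.5·n: S = (0.5234, 3.461), G = (-0.5234, -3.461). Equal radii place A and P the same way about T: A = T + 3.5·n = (29.99, -0.9955), P = T − 3.5·n = (28.94, -7.917). Then cos ∠AGS = GA·GS / (|GA||GS|), giving 76.78°.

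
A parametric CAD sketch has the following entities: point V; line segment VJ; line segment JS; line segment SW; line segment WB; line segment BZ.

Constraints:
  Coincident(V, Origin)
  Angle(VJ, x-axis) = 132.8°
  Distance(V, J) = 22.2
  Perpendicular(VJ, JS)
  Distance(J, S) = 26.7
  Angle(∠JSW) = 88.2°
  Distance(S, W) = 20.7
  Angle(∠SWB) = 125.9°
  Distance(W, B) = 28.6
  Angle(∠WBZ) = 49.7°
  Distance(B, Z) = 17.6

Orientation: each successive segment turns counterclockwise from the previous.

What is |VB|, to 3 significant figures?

14.7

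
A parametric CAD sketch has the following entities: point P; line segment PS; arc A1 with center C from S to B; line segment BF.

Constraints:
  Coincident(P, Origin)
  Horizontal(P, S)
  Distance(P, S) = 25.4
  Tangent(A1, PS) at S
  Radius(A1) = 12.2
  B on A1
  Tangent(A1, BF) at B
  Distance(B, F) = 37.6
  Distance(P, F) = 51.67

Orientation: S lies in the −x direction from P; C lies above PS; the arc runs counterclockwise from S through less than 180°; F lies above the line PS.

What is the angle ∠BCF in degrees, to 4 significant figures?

72.02°

Checks: |CB| = 12.20 ✓; ∠(CB, BF) = 90.00° ✓; |BF| = 37.60 ✓; |PF| = 51.67 ✓.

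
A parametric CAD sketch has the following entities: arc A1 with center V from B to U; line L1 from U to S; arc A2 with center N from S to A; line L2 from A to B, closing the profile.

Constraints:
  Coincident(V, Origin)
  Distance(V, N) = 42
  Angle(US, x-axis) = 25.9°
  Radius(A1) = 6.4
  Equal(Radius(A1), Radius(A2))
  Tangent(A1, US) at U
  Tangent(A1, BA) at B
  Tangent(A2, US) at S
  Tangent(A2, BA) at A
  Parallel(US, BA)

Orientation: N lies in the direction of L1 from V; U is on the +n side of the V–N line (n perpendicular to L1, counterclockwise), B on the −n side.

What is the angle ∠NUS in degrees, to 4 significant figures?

8.664°

The slot axis is L1's direction at 25.9°, so u = (cos 25.9°, sin 25.9°) = (0.8996, 0.4368) and n = (−sin 25.9°, cos 25.9°) = (-0.4368, 0.8996). V is at the origin and N lies 42.0 along u from V, so N = 42.0·u = (37.78, 18.35). Tangency of A1 to both parallel lines with radius 6.4 puts U and B at V ± 6.4·n: U = (-2.796, 5.757), B = (2.796, -5.757). Equal radii place S and A the same way about N: S = N + 6.4·n = (34.99, 24.10), A = N − 6.4·n = (40.58, 12.59). Then cos ∠NUS = UN·US / (|UN||US|), giving 8.664°.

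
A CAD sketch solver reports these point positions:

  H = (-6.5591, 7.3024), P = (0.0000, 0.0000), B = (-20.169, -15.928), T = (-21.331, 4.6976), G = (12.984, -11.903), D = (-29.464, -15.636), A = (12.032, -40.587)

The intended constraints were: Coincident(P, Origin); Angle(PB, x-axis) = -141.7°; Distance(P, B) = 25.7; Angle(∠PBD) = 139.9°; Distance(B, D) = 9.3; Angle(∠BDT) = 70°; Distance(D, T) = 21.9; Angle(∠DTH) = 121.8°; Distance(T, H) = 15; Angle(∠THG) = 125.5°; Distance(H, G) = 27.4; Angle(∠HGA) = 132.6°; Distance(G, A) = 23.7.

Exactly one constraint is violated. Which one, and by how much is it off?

Distance(G, A) = 23.7 — off by 5.00.

P = (0.00, 0.00) ✓; PB at -141.7° ✓; |PB| = 25.70 ✓; ∠PBD = 139.9° ✓; |BD| = 9.300 ✓; ∠BDT = 70.00° ✓; |DT| = 21.90 ✓; ∠DTH = 121.8° ✓; |TH| = 15.00 ✓; ∠THG = 125.5° ✓; |HG| = 27.40 ✓; ∠HGA = 132.6° ✓; |GA| = 28.70 ✗.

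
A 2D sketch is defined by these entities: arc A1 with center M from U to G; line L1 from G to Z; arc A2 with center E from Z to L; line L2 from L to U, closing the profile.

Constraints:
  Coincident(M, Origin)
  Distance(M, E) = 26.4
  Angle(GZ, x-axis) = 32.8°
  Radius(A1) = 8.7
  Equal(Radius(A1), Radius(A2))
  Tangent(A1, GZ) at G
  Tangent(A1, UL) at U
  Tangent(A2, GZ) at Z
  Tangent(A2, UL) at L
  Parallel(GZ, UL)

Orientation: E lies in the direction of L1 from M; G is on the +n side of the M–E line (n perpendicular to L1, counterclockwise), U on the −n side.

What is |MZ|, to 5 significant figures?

27.797

Tangency of A1 to both parallel lines with radius 8.7 puts G and U at M ± 8.7·n: G = (-4.7129, 7.3129), U = (4.7129, -7.3129). Equal radii place Z and L the same way about E: Z = E + 8.7·n = (17.478, 21.614), L = E − 8.7·n = (26.904, 6.9882). Then |MZ| = |Z − M| = 27.797.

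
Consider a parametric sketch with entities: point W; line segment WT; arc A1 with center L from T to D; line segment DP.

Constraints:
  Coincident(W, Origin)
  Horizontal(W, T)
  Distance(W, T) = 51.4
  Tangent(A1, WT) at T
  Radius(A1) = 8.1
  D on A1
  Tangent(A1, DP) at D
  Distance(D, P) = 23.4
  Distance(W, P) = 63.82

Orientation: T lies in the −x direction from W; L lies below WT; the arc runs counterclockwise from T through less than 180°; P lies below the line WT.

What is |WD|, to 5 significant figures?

60.130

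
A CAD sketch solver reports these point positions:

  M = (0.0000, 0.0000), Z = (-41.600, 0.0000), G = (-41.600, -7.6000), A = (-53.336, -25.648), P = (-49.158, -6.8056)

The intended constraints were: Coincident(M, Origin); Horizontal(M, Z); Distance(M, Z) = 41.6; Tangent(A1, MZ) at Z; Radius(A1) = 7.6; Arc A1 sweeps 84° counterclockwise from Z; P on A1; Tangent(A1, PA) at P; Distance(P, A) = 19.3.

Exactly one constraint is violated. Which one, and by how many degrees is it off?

Tangent(A1, PA) at P — off by 6.50°.

M = (0.00, 0.00) ✓; M.y = 0.00, Z.y = 0.00 ✓; |MZ| = 41.60 ✓; ∠(GZ, ZM) = 90.00° ✓; |GZ| = 7.600 ✓; bearing(G→P) − bearing(G→Z) = 84.00° ✓; |GP| = 7.600 ✓; ∠(GP, PA) = 96.50° ✗; |PA| = 19.30 ✓.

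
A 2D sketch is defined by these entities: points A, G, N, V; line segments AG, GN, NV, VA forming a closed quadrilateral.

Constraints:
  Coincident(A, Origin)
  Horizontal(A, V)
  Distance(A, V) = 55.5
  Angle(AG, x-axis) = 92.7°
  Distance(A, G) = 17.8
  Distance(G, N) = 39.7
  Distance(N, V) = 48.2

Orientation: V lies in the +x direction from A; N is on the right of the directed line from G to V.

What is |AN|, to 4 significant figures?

23.05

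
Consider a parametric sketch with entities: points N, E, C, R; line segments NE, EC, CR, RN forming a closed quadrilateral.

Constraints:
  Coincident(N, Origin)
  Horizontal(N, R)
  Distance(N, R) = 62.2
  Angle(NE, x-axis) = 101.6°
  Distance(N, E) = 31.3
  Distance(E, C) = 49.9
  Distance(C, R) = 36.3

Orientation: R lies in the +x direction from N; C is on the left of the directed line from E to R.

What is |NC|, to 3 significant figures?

53.6

N is at the origin; N and R share the same y with |NR| = 62.2 and R in +x, so R = (62.2, 0). NE runs at 101.6° with |NE| = 31.3, so E = (-6.29, 30.7). C is determined by |EC| = 49.9 and |CR| = 36.3 together: it lies at the intersection of circle(E, 49.9) and circle(R, 36.3). With |ER| = 75.0, the foot of the radical line on ER is 45.3 from E and the perpendicular offset is √(49.9² − 45.3²) = 20.9. Taking the left-of-ER solution: C = (43.6, 31.2).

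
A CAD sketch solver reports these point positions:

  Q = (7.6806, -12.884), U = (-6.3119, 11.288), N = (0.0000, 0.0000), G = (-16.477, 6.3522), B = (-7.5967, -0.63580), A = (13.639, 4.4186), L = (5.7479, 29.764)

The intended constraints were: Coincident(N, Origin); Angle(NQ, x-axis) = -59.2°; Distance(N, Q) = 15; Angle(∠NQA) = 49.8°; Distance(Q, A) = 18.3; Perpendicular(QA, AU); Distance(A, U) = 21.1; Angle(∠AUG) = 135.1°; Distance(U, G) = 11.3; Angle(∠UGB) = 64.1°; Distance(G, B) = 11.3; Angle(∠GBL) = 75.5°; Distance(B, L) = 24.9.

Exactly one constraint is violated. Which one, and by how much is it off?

Distance(B, L) = 24.9 — off by 8.30.

N = (0.00, 0.00) ✓; NQ at -59.20° ✓; |NQ| = 15.00 ✓; ∠NQA = 49.80° ✓; |QA| = 18.30 ✓; ∠(QA, AU) = 90.00° ✓; |AU| = 21.10 ✓; ∠AUG = 135.1° ✓; |UG| = 11.30 ✓; ∠UGB = 64.10° ✓; |GB| = 11.30 ✓; ∠GBL = 75.50° ✓; |BL| = 33.20 ✗.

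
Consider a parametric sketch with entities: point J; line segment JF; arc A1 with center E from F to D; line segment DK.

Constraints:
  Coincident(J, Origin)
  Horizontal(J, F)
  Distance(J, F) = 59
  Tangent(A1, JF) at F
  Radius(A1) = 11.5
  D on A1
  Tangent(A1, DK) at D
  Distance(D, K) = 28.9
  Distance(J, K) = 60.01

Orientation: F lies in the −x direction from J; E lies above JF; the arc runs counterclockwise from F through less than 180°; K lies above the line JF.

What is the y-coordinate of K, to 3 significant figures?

39.4

Checks: |JF| = 59.00 ✓; |ED| = 11.50 ✓; ∠(ED, DK) = 90.00° ✓; |DK| = 28.90 ✓; |JK| = 60.01 ✓.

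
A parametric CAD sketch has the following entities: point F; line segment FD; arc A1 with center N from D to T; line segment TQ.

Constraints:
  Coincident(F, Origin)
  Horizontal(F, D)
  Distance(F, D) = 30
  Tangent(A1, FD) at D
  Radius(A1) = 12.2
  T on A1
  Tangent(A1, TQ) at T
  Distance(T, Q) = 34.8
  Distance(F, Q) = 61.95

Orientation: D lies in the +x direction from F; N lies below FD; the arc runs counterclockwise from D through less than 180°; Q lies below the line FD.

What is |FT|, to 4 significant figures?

27.51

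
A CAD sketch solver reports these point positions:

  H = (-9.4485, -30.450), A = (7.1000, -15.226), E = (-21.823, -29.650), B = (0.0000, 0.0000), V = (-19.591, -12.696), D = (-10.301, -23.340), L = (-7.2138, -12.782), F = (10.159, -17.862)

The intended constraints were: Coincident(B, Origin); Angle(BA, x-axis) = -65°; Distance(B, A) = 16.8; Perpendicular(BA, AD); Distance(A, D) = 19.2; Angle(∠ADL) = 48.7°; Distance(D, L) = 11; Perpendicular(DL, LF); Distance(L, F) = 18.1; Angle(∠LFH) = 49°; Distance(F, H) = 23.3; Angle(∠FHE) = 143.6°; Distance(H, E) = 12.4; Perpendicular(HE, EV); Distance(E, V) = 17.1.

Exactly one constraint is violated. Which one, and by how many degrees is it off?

Perpendicular(HE, EV) — off by 3.80°.

B = (0.00, 0.00) ✓; BA at -65.00° ✓; |BA| = 16.80 ✓; ∠(BA, AD) = 90.00° ✓; |AD| = 19.20 ✓; ∠ADL = 48.70° ✓; |DL| = 11.00 ✓; ∠(DL, LF) = 90.00° ✓; |LF| = 18.10 ✓; ∠LFH = 49.00° ✓; |FH| = 23.30 ✓; ∠FHE = 143.6° ✓; |HE| = 12.40 ✓; ∠(HE, EV) = 93.80° ✗; |EV| = 17.10 ✓.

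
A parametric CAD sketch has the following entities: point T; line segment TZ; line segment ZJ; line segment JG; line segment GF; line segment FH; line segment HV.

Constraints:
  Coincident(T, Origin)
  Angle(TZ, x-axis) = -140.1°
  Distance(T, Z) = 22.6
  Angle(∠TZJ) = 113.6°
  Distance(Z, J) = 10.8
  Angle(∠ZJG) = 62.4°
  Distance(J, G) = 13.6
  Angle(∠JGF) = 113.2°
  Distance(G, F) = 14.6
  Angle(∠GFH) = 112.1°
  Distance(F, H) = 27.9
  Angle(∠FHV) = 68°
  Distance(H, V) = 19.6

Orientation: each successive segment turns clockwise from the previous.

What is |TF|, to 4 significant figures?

9.830

T is at the origin; TZ runs at -140.1° with length 22.6, so Z = (-17.34, -14.50). ∠TZJ = 113.6° gives ZJ at 153.5° from the x-axis; with |ZJ| = 10.8, J = (-27.00, -9.678). ∠ZJG = 62.4° gives JG at 35.90° from the x-axis; with |JG| = 13.6, G = (-15.99, -1.703). ∠JGF = 113.2° gives GF at -30.90° from the x-axis; with |GF| = 14.6, F = (-3.459, -9.201). Then |TF| = |F − T| = 9.830.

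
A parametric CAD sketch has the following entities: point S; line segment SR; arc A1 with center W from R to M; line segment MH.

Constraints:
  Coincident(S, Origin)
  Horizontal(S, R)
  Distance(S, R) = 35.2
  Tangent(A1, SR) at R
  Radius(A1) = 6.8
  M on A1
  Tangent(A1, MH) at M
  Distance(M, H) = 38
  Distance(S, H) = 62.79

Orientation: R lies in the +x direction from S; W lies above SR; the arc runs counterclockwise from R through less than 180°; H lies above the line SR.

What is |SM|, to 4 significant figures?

42.46

S is at the origin; SR is horizontal with |SR| = 35.2 and R on the +x side, so R = (35.20, 0.000). Since A1 is tangent to SR there, WR ⟂ SR, so W = R + (0, 6.8) = (35.20, 6.800). Since WM ⟂ MH (tangency), |WH| = √(6.8² + 38.0²) = 38.60 regardless of where M sits on A1. So H lies on both circle(S, 62.79) and circle(W, 38.60); the above-SR intersection is H = (44.54, 44.26). M is the foot of the tangent from H: M = (41.98, 6.342).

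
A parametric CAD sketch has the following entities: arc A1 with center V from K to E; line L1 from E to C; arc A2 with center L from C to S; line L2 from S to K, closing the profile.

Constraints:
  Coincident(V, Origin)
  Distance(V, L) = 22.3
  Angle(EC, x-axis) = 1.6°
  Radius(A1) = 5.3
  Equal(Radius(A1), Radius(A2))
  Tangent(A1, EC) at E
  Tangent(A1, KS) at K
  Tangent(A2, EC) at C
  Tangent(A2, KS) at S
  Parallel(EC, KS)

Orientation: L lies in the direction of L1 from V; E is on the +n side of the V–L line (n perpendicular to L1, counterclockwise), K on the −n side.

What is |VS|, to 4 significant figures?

22.92

The slot axis is L1's direction at 1.6°, so u = (cos 1.6°, sin 1.6°) = (0.9996, 0.02792) and n = (−sin 1.6°, cos 1.6°) = (-0.02792, 0.9996). V is at the origin and L lies 22.3 along u from V, so L = 22.3·u = (22.29, 0.6227). Tangency of A1 to both parallel lines with radius 5.3 puts E and K at V ± 5.3·n: E = (-0.1480, 5.298), K = (0.1480, -5.298). Equal radii place C and S the same way about L: C = L + 5.3·n = (22.14, 5.921), S = L − 5.3·n = (22.44, -4.675). Then |VS| = |S − V| = 22.92.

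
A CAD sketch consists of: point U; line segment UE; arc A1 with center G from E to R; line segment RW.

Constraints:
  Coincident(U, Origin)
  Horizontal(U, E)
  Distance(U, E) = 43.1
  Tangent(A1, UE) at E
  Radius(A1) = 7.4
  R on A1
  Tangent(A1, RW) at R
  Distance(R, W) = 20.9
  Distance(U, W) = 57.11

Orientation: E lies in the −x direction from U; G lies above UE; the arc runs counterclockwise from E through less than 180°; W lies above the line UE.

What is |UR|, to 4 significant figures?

38.93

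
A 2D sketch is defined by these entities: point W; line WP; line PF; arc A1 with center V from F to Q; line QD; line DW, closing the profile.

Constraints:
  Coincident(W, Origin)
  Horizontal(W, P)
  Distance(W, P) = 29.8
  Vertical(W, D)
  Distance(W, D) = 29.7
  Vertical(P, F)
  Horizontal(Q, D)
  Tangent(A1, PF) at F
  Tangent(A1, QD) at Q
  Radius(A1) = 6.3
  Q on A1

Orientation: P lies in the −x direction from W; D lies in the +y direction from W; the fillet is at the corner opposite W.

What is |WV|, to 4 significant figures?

33.16

W is at the origin; WP is horizontal with |WP| = 29.8 and P on the −x side, so P = (-29.80, 0.000). W and D share the same x with |WD| = 29.7 and D on the +y side, so D = (0.000, 29.70). The virtual corner opposite W is at (-29.80, 29.70). A1 meets PF tangentially, so VF is at right angles to PF and the tangent condition forces VQ to be normal to QD, with radius 6.3, so the center V sits 6.3 in from both sides at V = (-23.50, 23.40). Then |WV| = |V − W| = 33.16.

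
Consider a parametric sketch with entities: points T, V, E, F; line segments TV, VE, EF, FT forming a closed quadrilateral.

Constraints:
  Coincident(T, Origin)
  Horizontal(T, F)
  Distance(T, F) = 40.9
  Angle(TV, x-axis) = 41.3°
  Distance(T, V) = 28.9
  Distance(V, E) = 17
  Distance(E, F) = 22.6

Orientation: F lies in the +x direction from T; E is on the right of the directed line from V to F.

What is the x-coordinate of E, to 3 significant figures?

18.4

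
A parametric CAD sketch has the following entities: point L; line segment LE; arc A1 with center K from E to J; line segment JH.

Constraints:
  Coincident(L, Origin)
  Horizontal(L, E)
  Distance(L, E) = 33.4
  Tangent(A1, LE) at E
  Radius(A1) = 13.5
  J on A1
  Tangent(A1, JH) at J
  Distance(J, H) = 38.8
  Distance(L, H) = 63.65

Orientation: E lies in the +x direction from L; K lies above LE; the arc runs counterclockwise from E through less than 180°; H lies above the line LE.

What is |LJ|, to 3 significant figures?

49.5

L is at the origin; L and E share the same y with |LE| = 33.4 and E on the +x side, so E = (33.4, 0.00). The tangent condition forces KE to be normal to LE, so K = E + (0, 13.5) = (33.4, 13.5). Since KJ ⟂ JH (tangency), |KH| = √(13.5² + 38.8²) = 41.1 regardless of where J sits on A1. So H lies on both circle(L, 63.65) and circle(K, 41.1); the above-LE intersection is H = (32.8, 54.6). J is the foot of the tangent from H: J = (46.1, 18.1).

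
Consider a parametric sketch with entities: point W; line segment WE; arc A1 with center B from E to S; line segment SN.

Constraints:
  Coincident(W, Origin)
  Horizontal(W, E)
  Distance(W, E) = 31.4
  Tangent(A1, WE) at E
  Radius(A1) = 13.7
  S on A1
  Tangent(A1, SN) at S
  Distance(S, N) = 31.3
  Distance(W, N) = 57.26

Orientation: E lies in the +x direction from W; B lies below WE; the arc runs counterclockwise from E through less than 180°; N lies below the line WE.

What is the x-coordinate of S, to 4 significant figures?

18.85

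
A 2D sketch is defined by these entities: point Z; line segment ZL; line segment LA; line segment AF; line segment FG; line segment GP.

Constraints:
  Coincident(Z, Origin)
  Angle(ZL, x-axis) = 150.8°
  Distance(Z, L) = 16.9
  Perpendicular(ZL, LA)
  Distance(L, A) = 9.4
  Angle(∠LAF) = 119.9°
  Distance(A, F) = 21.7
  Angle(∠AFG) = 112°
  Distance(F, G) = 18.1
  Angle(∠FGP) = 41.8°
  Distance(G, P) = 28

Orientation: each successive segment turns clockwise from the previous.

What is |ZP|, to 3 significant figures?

13.8

Z is at the origin; ZL runs at 150.8° with length 16.9, so L = (-14.8, 8.24). ZL is perpendicular to LA, so LA runs at 60.8°; with |LA| = 9.4, A = (-10.2, 16.5). ∠LAF = 119.9° gives AF at 0.700° from the x-axis; with |AF| = 21.7, F = (11.5, 16.7). ∠AFG = 112.0° gives FG at -67.3° from the x-axis; with |FG| = 18.1, G = (18.5, 0.0175). ∠FGP = 41.8° gives GP at 154° from the x-axis; with |GP| = 28.0, P = (-6.76, 12.1). Then |ZP| = |P − Z| = 13.8.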